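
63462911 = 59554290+3908621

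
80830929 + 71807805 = 152638734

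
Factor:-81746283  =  -3^1*37^1 * 61^1*12073^1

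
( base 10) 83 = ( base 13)65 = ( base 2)1010011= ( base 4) 1103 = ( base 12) 6B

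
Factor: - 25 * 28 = -2^2*5^2*7^1 = - 700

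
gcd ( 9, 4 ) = 1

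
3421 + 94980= 98401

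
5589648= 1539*3632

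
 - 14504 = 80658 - 95162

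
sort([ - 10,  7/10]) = [  -  10,  7/10] 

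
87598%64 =46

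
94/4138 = 47/2069 = 0.02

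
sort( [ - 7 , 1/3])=[- 7, 1/3] 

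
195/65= 3 = 3.00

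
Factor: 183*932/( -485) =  -2^2 *3^1*5^( - 1) * 61^1 * 97^( - 1)*233^1 =- 170556/485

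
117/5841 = 13/649 = 0.02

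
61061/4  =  61061/4 = 15265.25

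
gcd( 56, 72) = 8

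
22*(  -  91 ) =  - 2002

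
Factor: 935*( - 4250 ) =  - 2^1*5^4*11^1*17^2 =- 3973750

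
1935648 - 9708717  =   -7773069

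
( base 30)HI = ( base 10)528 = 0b1000010000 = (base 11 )440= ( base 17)1e1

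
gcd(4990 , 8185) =5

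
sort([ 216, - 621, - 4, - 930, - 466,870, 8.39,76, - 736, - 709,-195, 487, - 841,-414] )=[ - 930, - 841,-736, - 709,-621,  -  466, - 414,-195,-4, 8.39 , 76, 216, 487, 870]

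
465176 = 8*58147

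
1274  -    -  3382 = 4656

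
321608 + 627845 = 949453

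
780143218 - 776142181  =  4001037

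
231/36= 77/12 = 6.42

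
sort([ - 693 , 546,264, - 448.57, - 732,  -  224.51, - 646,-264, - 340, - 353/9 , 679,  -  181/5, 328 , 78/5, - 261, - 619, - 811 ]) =[ - 811 , - 732,  -  693, - 646 , - 619, - 448.57, - 340, - 264, - 261, - 224.51, - 353/9,-181/5, 78/5 , 264 , 328,546, 679] 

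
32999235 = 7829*4215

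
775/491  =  775/491  =  1.58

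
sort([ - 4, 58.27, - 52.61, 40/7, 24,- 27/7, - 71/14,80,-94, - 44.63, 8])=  [- 94, - 52.61, - 44.63, - 71/14,  -  4, - 27/7, 40/7,8,  24, 58.27,80 ] 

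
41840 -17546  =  24294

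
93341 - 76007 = 17334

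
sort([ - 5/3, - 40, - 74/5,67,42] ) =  [ - 40, - 74/5, - 5/3,42,67]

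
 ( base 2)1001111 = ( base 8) 117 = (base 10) 79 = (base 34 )2B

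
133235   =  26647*5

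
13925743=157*88699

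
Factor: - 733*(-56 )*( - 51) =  - 2^3 * 3^1*7^1*17^1*733^1  =  - 2093448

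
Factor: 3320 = 2^3*5^1*83^1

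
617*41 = 25297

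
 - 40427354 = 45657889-86085243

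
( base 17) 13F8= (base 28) 7jn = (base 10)6043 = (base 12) 35B7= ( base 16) 179B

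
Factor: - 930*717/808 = -333405/404 = -2^( -2) * 3^2*5^1*31^1*101^(-1)*239^1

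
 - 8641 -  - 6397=-2244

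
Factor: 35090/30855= 2^1*3^ (-1)*17^ ( - 1)*29^1  =  58/51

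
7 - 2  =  5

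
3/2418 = 1/806 = 0.00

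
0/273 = 0=0.00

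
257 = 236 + 21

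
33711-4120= 29591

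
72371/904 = 80 + 51/904 = 80.06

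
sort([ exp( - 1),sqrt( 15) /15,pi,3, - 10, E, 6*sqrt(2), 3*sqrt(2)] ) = [-10 , sqrt( 15)/15, exp(-1), E, 3,pi , 3*sqrt(2),  6 * sqrt( 2 )] 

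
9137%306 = 263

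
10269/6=1711 + 1/2 = 1711.50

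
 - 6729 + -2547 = - 9276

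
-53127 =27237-80364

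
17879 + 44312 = 62191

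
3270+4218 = 7488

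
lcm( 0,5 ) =0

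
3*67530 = 202590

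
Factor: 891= 3^4*11^1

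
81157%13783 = 12242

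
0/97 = 0 = 0.00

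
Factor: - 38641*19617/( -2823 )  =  13^1*17^1 *503^1*941^( - 1)*2273^1 = 252673499/941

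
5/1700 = 1/340 = 0.00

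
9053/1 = 9053 = 9053.00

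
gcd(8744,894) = 2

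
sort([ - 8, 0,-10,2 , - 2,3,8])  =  [ - 10,-8,-2,  0, 2, 3, 8]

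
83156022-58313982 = 24842040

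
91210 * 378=34477380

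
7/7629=7/7629 =0.00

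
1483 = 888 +595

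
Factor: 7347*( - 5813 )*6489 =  - 3^3*7^1*31^1 * 79^1*103^1*5813^1=- 277132932279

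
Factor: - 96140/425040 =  - 2^( - 2)* 3^( -1)*7^( - 1)*19^1 = -19/84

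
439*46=20194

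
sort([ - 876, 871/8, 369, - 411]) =[ - 876, - 411, 871/8,369 ]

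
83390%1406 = 436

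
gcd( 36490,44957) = 1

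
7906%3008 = 1890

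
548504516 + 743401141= 1291905657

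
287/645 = 287/645 = 0.44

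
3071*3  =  9213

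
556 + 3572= 4128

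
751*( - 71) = - 53321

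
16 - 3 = 13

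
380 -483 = - 103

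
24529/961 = 25  +  504/961 = 25.52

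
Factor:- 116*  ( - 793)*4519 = 2^2*13^1*29^1*61^1*4519^1 =415693772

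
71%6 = 5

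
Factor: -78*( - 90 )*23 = 161460=2^2* 3^3 * 5^1*13^1*23^1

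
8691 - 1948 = 6743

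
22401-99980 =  - 77579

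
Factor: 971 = 971^1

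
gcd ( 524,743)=1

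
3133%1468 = 197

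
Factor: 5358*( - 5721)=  - 2^1*3^2*19^1*47^1*1907^1 = -  30653118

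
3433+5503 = 8936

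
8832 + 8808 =17640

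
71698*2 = 143396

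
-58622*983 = - 57625426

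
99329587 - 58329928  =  40999659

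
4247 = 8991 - 4744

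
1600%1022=578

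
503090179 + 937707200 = 1440797379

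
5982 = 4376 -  - 1606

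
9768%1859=473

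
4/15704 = 1/3926  =  0.00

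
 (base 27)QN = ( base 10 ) 725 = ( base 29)P0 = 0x2D5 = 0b1011010101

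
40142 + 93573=133715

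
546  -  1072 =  - 526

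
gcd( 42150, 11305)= 5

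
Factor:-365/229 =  - 5^1*73^1*229^ ( - 1) 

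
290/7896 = 145/3948 = 0.04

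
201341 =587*343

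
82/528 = 41/264 = 0.16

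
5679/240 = 23 + 53/80= 23.66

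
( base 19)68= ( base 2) 1111010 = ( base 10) 122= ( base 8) 172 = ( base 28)4A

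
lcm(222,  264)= 9768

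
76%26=24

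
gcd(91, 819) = 91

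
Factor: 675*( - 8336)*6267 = - 35263155600 = - 2^4*3^4*5^2 *521^1*2089^1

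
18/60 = 3/10 =0.30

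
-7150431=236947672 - 244098103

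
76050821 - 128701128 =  - 52650307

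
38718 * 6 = 232308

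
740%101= 33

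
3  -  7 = -4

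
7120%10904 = 7120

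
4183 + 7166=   11349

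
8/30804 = 2/7701 = 0.00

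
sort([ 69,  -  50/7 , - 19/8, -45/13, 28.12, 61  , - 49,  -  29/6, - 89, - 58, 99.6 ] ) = [-89, - 58 ,-49,-50/7, - 29/6,  -  45/13 ,-19/8, 28.12, 61, 69, 99.6]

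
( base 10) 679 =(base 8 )1247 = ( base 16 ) 2a7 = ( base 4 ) 22213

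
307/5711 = 307/5711 = 0.05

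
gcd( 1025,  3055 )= 5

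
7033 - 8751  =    -  1718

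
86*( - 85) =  - 7310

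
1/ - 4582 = -1/4582  =  -0.00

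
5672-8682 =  - 3010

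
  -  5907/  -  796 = 7 + 335/796  =  7.42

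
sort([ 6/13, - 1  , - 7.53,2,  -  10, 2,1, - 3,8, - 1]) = [- 10,  -  7.53, - 3, - 1,- 1 , 6/13, 1,2, 2,8] 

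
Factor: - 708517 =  - 708517^1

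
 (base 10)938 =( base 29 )13a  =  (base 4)32222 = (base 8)1652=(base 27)17k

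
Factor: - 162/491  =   - 2^1 * 3^4 * 491^( - 1 ) 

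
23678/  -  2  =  -11839/1 = - 11839.00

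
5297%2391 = 515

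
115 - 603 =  - 488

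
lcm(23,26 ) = 598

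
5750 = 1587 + 4163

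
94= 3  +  91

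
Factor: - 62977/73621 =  -71/83 = - 71^1*83^( - 1)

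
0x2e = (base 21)24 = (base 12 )3A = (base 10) 46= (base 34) 1c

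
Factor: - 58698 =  - 2^1*3^3 * 1087^1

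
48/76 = 12/19 = 0.63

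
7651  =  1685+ 5966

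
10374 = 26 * 399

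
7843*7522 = 58995046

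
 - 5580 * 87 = - 485460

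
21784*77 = 1677368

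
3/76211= 3/76211 = 0.00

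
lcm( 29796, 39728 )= 119184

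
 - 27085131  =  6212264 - 33297395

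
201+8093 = 8294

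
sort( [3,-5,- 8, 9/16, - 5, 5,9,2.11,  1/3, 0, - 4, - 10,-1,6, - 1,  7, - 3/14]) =[-10 , - 8,  -  5, -5, - 4 ,  -  1, -1, - 3/14, 0, 1/3,9/16 , 2.11,  3,5,6, 7,9 ] 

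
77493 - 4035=73458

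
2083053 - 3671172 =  - 1588119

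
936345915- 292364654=643981261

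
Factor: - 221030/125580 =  - 2^(  -  1)*3^( - 1 )  *7^(  -  1)*13^(-1)*31^2 = - 961/546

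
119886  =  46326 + 73560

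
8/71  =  8/71 = 0.11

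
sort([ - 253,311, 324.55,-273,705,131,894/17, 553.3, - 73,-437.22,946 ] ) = [-437.22,-273,  -  253, - 73,894/17,131,311, 324.55,553.3,705,946 ]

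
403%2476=403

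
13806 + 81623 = 95429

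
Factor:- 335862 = -2^1 * 3^2*47^1*397^1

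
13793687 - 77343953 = - 63550266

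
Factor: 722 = 2^1*19^2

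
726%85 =46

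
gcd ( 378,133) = 7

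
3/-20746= - 1+20743/20746  =  - 0.00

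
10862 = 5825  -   - 5037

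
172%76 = 20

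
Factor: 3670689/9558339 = 7^(-1)*11^1*41^1*2713^1*455159^(-1) = 1223563/3186113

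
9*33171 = 298539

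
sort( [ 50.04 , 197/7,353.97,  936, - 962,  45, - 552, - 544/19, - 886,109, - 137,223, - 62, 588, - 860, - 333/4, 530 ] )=[ - 962, - 886, -860, - 552,-137, - 333/4, - 62,  -  544/19,197/7, 45,50.04,109, 223,353.97, 530,588,936 ]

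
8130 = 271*30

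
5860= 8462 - 2602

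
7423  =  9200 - 1777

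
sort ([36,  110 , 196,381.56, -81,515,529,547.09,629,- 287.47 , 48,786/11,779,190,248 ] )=[-287.47, - 81,36, 48,786/11, 110,190,196,248, 381.56, 515, 529,547.09,629,779 ] 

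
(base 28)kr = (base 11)494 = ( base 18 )1eb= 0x24B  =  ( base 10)587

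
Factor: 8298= 2^1*3^2*461^1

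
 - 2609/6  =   - 2609/6  =  - 434.83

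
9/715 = 9/715  =  0.01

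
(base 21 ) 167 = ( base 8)1076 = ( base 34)gu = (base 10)574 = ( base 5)4244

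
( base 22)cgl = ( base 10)6181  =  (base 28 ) 7OL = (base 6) 44341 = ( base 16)1825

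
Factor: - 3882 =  - 2^1*3^1*647^1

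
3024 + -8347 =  - 5323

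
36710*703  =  25807130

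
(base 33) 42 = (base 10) 134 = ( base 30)4E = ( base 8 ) 206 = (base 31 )4a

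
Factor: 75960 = 2^3*3^2 * 5^1*211^1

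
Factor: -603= - 3^2*67^1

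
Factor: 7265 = 5^1*1453^1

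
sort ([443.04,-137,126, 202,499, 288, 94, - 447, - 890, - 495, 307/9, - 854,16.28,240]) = [ - 890, - 854, - 495,-447,-137, 16.28, 307/9,94, 126, 202 , 240, 288,443.04, 499]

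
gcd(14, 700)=14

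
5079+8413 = 13492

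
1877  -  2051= - 174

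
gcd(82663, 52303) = 1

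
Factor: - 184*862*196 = -31087168 = - 2^6*7^2*23^1*431^1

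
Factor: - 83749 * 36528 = - 3059183472 = - 2^4*3^1*89^1*761^1*  941^1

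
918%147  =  36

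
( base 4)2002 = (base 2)10000010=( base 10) 130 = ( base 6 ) 334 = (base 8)202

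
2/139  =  2/139 = 0.01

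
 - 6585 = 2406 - 8991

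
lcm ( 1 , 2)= 2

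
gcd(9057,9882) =3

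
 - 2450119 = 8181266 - 10631385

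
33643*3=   100929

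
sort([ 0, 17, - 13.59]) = [ - 13.59,0,17 ] 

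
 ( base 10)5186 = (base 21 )bfk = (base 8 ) 12102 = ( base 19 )e6i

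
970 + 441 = 1411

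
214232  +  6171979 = 6386211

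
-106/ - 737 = 106/737 =0.14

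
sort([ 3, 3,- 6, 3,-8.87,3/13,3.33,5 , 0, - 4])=[- 8.87,- 6,- 4,0, 3/13,  3,3,3,3.33  ,  5 ] 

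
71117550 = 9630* 7385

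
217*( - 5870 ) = - 1273790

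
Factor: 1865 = 5^1 * 373^1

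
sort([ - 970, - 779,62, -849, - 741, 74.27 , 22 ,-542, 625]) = [  -  970,-849, - 779,-741, - 542,22,62, 74.27, 625]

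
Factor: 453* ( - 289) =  - 130917 = -  3^1*17^2*151^1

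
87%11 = 10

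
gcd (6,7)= 1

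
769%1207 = 769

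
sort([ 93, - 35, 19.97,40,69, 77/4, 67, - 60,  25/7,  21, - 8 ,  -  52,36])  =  [-60, - 52,- 35 , - 8,25/7,77/4, 19.97,21,36,40,  67, 69, 93] 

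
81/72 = 1 + 1/8 = 1.12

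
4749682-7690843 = -2941161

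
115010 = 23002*5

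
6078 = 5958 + 120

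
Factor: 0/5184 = 0^1= 0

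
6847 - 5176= 1671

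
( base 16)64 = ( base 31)37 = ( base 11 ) 91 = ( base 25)40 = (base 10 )100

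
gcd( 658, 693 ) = 7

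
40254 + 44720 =84974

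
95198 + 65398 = 160596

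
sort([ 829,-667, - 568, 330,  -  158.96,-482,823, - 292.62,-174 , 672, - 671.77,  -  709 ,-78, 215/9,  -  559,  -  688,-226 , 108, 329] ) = [ - 709,  -  688, - 671.77,-667, - 568, - 559,  -  482, - 292.62, - 226,- 174, - 158.96, - 78,  215/9,108 , 329,330,672,823, 829 ]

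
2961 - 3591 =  - 630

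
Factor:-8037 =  - 3^2*19^1 * 47^1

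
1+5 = 6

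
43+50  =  93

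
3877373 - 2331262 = 1546111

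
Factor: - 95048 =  - 2^3 * 109^2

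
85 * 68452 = 5818420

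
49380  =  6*8230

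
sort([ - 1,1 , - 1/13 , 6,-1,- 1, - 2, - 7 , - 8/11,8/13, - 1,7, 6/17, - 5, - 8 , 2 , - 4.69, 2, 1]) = [ - 8, - 7, - 5, - 4.69, - 2 ,-1, - 1, - 1, - 1 , - 8/11, - 1/13 , 6/17,8/13, 1,1,  2 , 2, 6,7] 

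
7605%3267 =1071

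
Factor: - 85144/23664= - 2^( - 1)*3^ ( - 1)*17^( - 1 )*367^1 = - 367/102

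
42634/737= 42634/737= 57.85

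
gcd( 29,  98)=1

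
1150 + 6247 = 7397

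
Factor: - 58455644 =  - 2^2*13^1*1124147^1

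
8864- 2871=5993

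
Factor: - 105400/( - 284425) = 2^3*17^1*367^( - 1)= 136/367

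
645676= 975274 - 329598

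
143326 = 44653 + 98673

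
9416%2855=851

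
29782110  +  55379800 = 85161910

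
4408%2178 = 52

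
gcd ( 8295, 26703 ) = 3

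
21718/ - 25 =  - 869+7/25 = - 868.72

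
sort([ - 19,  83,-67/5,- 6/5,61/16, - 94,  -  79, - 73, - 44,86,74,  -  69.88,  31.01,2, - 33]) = [- 94, - 79, - 73, - 69.88,-44,-33, - 19,- 67/5, - 6/5,2 , 61/16, 31.01,74,83, 86]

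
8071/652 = 12+247/652 = 12.38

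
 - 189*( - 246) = 46494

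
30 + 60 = 90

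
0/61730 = 0 = 0.00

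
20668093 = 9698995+10969098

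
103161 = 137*753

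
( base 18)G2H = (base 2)1010001110101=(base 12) 3045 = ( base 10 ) 5237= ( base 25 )89c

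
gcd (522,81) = 9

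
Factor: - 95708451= - 3^1*23^1*61^1*22739^1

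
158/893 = 158/893 = 0.18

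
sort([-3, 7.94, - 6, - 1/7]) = [ - 6,-3, - 1/7,7.94]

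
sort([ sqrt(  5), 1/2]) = [ 1/2, sqrt(5 )] 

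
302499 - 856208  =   - 553709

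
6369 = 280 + 6089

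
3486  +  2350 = 5836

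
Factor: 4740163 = 103^1*46021^1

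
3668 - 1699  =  1969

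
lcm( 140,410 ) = 5740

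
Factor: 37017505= 5^1*7^1*1057643^1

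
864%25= 14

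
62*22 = 1364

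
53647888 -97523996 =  - 43876108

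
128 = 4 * 32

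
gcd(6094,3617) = 1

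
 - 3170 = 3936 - 7106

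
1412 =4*353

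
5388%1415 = 1143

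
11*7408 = 81488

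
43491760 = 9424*4615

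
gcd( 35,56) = 7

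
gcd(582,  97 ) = 97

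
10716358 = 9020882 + 1695476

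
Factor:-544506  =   - 2^1*3^1*151^1*601^1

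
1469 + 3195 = 4664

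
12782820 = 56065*228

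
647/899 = 647/899=   0.72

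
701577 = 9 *77953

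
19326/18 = 3221/3 = 1073.67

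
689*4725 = 3255525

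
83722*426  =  35665572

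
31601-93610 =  - 62009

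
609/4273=609/4273 = 0.14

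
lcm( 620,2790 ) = 5580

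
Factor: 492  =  2^2*3^1*41^1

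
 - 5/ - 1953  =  5/1953=0.00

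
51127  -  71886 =-20759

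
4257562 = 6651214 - 2393652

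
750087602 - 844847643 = -94760041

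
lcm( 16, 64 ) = 64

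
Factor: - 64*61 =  - 3904  =  - 2^6 *61^1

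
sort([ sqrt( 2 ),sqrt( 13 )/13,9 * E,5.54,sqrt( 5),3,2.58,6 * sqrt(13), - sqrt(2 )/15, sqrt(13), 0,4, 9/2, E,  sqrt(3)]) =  [ - sqrt(2 )/15, 0 , sqrt( 13 )/13,sqrt( 2), sqrt( 3),sqrt( 5 ),2.58,E, 3 , sqrt(13), 4,9/2,5.54,6*sqrt(13 ),9*E]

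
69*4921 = 339549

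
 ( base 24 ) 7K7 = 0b1000110100111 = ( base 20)B5J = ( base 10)4519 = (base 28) 5LB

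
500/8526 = 250/4263 = 0.06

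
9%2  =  1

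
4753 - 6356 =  - 1603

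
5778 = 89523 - 83745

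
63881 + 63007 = 126888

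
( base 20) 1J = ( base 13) 30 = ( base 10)39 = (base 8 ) 47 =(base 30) 19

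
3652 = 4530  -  878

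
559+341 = 900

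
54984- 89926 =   -  34942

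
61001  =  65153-4152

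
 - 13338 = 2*(-6669 ) 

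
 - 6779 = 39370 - 46149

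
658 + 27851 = 28509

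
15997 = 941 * 17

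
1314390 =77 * 17070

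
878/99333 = 878/99333 = 0.01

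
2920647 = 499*5853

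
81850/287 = 285  +  55/287=285.19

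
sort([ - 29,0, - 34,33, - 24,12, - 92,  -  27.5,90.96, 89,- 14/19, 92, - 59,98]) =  [ - 92, - 59, - 34, - 29, - 27.5 , - 24, - 14/19,0, 12,  33,89,90.96  ,  92,98]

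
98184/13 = 98184/13=7552.62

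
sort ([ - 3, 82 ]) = [-3,82 ] 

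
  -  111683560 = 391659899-503343459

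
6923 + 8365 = 15288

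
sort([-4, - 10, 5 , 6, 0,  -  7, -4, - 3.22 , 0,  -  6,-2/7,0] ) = [  -  10,  -  7, - 6, - 4, - 4, - 3.22, - 2/7,0,0,  0,5,6]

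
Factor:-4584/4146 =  - 764/691 = - 2^2*191^1 * 691^(- 1)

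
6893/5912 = 1  +  981/5912 = 1.17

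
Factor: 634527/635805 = 993/995 = 3^1*5^(-1 )*199^(-1 )*331^1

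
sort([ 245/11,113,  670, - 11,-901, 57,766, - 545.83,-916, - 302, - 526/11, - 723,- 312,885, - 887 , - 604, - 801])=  [ - 916, - 901,-887,-801, - 723,- 604,- 545.83, - 312,-302, - 526/11, - 11 , 245/11, 57, 113, 670,766, 885 ] 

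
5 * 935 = 4675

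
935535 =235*3981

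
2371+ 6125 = 8496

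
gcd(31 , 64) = 1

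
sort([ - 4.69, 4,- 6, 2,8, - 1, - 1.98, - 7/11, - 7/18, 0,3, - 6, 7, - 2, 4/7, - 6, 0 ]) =[- 6, - 6, - 6, - 4.69, - 2 , - 1.98,-1, - 7/11  , - 7/18,0, 0,4/7, 2 , 3, 4,7,8]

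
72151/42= 1717+37/42 = 1717.88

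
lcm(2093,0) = 0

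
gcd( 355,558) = 1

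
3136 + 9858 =12994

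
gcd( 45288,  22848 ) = 408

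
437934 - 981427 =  - 543493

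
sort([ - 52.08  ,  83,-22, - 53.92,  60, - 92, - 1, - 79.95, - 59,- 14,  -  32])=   [ - 92, - 79.95, - 59, - 53.92,-52.08 , - 32, - 22, - 14,-1, 60,83 ] 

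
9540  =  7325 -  - 2215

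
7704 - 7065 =639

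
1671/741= 2 + 63/247 =2.26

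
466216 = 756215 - 289999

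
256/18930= 128/9465 = 0.01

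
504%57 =48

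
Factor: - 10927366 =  - 2^1*5463683^1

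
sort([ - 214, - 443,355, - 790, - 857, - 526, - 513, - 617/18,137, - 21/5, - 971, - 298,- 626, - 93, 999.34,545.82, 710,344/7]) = [-971, - 857, - 790, - 626, - 526,-513,  -  443, - 298,  -  214, - 93, - 617/18 , - 21/5,344/7,  137, 355 , 545.82, 710,999.34]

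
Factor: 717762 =2^1*3^1 * 119627^1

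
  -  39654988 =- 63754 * 622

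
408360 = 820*498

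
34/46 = 17/23 = 0.74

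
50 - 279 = -229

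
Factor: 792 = 2^3*3^2*11^1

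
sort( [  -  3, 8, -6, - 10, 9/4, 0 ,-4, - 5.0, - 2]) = [ - 10, - 6, - 5.0, - 4, - 3, - 2 , 0,9/4 , 8 ]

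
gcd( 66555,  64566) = 153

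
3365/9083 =3365/9083 = 0.37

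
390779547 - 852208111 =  - 461428564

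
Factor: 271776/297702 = 304/333 = 2^4*3^( - 2) *19^1 * 37^(-1)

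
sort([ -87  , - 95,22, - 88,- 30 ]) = [ - 95, - 88, - 87, - 30,22]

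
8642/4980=1+1831/2490 = 1.74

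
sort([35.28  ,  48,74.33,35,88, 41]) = [ 35, 35.28,41,  48,74.33 , 88]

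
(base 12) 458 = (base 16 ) 284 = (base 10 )644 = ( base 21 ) 19e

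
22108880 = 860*25708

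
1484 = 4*371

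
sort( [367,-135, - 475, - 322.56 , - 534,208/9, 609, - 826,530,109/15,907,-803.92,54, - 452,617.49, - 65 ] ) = [-826, - 803.92, - 534, - 475, -452,-322.56 , - 135, - 65,109/15,208/9 , 54,367,530,609, 617.49,907 ] 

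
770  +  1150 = 1920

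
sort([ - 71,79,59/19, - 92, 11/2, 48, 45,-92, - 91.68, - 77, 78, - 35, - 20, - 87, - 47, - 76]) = [ - 92,  -  92, - 91.68, - 87 , - 77,-76, - 71, - 47, - 35, - 20,  59/19, 11/2, 45, 48, 78, 79 ] 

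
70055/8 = 70055/8=8756.88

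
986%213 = 134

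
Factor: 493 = 17^1 * 29^1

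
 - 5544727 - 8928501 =-14473228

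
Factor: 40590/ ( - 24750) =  - 5^(-2 )*41^1 = - 41/25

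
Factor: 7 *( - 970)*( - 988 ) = 6708520 = 2^3*5^1 *7^1 * 13^1*19^1 * 97^1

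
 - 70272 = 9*(-7808)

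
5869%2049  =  1771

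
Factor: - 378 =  - 2^1*3^3*7^1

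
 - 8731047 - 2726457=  - 11457504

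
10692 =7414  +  3278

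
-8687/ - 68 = 511/4 = 127.75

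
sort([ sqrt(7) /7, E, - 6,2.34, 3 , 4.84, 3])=[ - 6, sqrt( 7)/7 , 2.34, E, 3, 3,4.84]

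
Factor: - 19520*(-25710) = 2^7*3^1*5^2 * 61^1*857^1 = 501859200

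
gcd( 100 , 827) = 1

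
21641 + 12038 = 33679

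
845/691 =1 + 154/691 = 1.22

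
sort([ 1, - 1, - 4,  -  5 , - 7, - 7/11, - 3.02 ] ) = [-7, - 5,  -  4, - 3.02,  -  1,  -  7/11, 1]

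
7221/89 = 7221/89 = 81.13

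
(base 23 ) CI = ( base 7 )600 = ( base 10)294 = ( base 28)ae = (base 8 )446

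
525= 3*175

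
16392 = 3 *5464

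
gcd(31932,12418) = 1774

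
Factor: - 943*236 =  - 2^2*23^1*41^1*59^1 = - 222548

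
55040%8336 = 5024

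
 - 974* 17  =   - 16558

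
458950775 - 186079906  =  272870869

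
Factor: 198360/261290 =684/901 = 2^2* 3^2*17^( - 1)*19^1*53^(-1 ) 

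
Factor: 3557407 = 7^1*593^1*857^1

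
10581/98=107 + 95/98=107.97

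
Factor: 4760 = 2^3*5^1*7^1*17^1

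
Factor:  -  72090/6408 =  - 45/4 = - 2^( - 2)* 3^2*5^1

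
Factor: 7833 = 3^1*7^1 * 373^1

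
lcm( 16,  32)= 32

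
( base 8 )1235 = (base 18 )213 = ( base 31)LI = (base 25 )11j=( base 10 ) 669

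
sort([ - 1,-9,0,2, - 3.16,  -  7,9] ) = [- 9, - 7  , - 3.16,  -  1, 0,2,9 ]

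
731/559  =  1 + 4/13 = 1.31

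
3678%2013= 1665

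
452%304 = 148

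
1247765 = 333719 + 914046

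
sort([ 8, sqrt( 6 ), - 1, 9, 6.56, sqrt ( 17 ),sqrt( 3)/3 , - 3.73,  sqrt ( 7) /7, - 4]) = [ - 4, - 3.73, - 1,  sqrt ( 7)/7, sqrt( 3) /3,sqrt(6 ) , sqrt( 17), 6.56 , 8, 9]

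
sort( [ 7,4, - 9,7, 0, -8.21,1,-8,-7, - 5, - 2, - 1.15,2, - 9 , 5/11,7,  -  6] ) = [ - 9, - 9, - 8.21, - 8, - 7,- 6, - 5, - 2 , - 1.15,0,5/11,1,2,4, 7,7, 7]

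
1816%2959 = 1816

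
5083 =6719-1636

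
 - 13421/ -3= 13421/3 = 4473.67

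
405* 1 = 405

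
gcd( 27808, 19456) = 32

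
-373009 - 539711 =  - 912720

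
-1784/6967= - 1784/6967 =-  0.26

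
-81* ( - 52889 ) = 4284009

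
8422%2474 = 1000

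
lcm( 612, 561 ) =6732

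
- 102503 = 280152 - 382655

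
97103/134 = 97103/134= 724.65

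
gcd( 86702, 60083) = 1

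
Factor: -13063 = -13063^1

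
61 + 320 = 381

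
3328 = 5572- 2244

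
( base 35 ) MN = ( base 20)1jd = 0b1100011001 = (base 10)793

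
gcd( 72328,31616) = 8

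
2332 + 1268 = 3600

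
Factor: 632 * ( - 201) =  - 2^3*3^1*67^1  *  79^1 = - 127032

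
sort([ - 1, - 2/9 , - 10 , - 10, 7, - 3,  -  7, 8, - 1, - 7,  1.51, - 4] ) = [ - 10, - 10, - 7,-7, - 4,-3, - 1,  -  1 ,  -  2/9,  1.51,7, 8 ] 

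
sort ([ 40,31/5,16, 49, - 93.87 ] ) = [-93.87, 31/5,16,40 , 49]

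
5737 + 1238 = 6975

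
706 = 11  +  695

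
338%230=108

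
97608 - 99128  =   - 1520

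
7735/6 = 1289+1/6   =  1289.17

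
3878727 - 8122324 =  - 4243597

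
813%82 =75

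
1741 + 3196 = 4937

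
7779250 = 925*8410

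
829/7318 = 829/7318 = 0.11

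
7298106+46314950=53613056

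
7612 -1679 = 5933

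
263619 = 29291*9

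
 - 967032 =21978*( - 44 )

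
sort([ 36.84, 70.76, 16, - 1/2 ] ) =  [ - 1/2, 16 , 36.84, 70.76 ]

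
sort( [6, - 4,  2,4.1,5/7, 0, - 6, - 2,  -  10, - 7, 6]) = [ - 10, - 7,  -  6, - 4, - 2,0, 5/7, 2,4.1,6,  6]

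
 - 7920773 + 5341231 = -2579542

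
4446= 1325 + 3121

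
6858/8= 857+1/4 = 857.25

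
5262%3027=2235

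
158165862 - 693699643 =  - 535533781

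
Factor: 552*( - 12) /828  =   - 8 = - 2^3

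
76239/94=76239/94=811.05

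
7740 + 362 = 8102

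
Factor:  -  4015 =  - 5^1*11^1*73^1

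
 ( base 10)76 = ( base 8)114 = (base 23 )37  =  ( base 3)2211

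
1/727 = 1/727= 0.00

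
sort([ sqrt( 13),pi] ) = [pi , sqrt( 13 )]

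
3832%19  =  13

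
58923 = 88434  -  29511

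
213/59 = 3 + 36/59=3.61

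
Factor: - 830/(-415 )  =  2 = 2^1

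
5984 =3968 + 2016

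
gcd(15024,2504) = 2504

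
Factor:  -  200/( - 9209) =2^3*5^2*9209^( - 1)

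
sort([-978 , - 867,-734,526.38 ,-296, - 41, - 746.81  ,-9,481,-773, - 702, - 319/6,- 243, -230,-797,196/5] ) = [-978,-867, - 797, - 773,-746.81, - 734, -702,-296,-243, - 230, - 319/6,-41, - 9,196/5, 481,  526.38 ] 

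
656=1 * 656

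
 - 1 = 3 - 4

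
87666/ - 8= - 10959 + 3/4 =- 10958.25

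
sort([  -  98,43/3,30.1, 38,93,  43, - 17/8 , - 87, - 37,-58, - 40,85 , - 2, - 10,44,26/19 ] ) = [ - 98, - 87 , - 58, - 40, - 37,-10 , - 17/8 , - 2,26/19,43/3, 30.1,38, 43,44,85,  93]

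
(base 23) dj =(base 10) 318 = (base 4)10332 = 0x13e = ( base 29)AS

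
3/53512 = 3/53512 =0.00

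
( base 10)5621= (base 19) FAG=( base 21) cfe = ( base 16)15F5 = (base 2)1010111110101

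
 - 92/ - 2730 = 46/1365 = 0.03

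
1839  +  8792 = 10631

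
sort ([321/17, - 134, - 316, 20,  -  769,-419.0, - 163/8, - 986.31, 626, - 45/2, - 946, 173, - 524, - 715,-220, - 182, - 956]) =[  -  986.31, - 956, - 946, - 769, - 715,- 524, - 419.0, - 316, - 220, - 182, - 134, - 45/2, - 163/8, 321/17, 20, 173,  626 ]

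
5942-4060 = 1882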